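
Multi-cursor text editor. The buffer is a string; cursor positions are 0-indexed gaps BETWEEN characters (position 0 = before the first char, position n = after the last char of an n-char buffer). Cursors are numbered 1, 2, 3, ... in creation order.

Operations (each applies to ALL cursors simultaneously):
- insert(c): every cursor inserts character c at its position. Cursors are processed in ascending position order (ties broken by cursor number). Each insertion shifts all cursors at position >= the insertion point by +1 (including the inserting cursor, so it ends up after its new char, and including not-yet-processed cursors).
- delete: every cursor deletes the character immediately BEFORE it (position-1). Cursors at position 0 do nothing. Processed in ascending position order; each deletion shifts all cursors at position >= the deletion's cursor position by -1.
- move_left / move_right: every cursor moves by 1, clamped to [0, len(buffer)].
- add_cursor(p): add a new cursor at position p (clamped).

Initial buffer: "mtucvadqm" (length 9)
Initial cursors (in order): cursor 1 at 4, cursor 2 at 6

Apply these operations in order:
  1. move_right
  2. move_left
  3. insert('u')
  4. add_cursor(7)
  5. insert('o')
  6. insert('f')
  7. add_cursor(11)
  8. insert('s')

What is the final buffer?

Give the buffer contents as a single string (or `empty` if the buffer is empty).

After op 1 (move_right): buffer="mtucvadqm" (len 9), cursors c1@5 c2@7, authorship .........
After op 2 (move_left): buffer="mtucvadqm" (len 9), cursors c1@4 c2@6, authorship .........
After op 3 (insert('u')): buffer="mtucuvaudqm" (len 11), cursors c1@5 c2@8, authorship ....1..2...
After op 4 (add_cursor(7)): buffer="mtucuvaudqm" (len 11), cursors c1@5 c3@7 c2@8, authorship ....1..2...
After op 5 (insert('o')): buffer="mtucuovaouodqm" (len 14), cursors c1@6 c3@9 c2@11, authorship ....11..322...
After op 6 (insert('f')): buffer="mtucuofvaofuofdqm" (len 17), cursors c1@7 c3@11 c2@14, authorship ....111..33222...
After op 7 (add_cursor(11)): buffer="mtucuofvaofuofdqm" (len 17), cursors c1@7 c3@11 c4@11 c2@14, authorship ....111..33222...
After op 8 (insert('s')): buffer="mtucuofsvaofssuofsdqm" (len 21), cursors c1@8 c3@14 c4@14 c2@18, authorship ....1111..33342222...

Answer: mtucuofsvaofssuofsdqm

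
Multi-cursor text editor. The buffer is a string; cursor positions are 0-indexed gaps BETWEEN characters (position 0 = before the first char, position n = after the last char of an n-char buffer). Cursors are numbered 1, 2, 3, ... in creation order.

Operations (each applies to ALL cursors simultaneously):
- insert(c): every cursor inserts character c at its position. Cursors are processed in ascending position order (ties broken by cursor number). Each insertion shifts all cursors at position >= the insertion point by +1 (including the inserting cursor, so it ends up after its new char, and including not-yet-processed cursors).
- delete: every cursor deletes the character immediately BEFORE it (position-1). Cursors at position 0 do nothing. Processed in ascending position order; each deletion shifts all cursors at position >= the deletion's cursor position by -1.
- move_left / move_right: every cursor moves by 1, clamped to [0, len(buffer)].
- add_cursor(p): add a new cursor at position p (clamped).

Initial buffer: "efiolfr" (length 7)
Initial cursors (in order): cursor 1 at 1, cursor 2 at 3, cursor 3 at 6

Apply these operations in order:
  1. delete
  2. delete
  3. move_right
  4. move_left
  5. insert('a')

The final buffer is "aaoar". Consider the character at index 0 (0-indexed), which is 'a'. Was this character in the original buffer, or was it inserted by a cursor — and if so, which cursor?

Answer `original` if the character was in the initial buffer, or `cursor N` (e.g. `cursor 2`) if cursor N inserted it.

Answer: cursor 1

Derivation:
After op 1 (delete): buffer="folr" (len 4), cursors c1@0 c2@1 c3@3, authorship ....
After op 2 (delete): buffer="or" (len 2), cursors c1@0 c2@0 c3@1, authorship ..
After op 3 (move_right): buffer="or" (len 2), cursors c1@1 c2@1 c3@2, authorship ..
After op 4 (move_left): buffer="or" (len 2), cursors c1@0 c2@0 c3@1, authorship ..
After op 5 (insert('a')): buffer="aaoar" (len 5), cursors c1@2 c2@2 c3@4, authorship 12.3.
Authorship (.=original, N=cursor N): 1 2 . 3 .
Index 0: author = 1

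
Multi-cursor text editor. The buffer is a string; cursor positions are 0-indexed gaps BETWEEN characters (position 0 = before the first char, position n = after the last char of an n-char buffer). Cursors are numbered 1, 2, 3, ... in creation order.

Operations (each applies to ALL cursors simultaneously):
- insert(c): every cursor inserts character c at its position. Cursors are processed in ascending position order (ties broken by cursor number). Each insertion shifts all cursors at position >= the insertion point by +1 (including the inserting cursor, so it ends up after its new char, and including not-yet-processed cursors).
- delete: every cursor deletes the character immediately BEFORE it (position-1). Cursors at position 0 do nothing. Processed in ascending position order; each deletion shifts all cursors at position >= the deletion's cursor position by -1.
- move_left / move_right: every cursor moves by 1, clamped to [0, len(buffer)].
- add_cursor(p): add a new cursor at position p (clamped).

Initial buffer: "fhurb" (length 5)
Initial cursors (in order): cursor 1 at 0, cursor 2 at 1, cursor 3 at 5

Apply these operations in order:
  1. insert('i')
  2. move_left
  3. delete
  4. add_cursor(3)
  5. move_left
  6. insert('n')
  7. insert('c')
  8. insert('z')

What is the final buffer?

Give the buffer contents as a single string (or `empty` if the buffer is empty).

Answer: nncczziinczhunczri

Derivation:
After op 1 (insert('i')): buffer="ifihurbi" (len 8), cursors c1@1 c2@3 c3@8, authorship 1.2....3
After op 2 (move_left): buffer="ifihurbi" (len 8), cursors c1@0 c2@2 c3@7, authorship 1.2....3
After op 3 (delete): buffer="iihuri" (len 6), cursors c1@0 c2@1 c3@5, authorship 12...3
After op 4 (add_cursor(3)): buffer="iihuri" (len 6), cursors c1@0 c2@1 c4@3 c3@5, authorship 12...3
After op 5 (move_left): buffer="iihuri" (len 6), cursors c1@0 c2@0 c4@2 c3@4, authorship 12...3
After op 6 (insert('n')): buffer="nniinhunri" (len 10), cursors c1@2 c2@2 c4@5 c3@8, authorship 12124..3.3
After op 7 (insert('c')): buffer="nncciinchuncri" (len 14), cursors c1@4 c2@4 c4@8 c3@12, authorship 12121244..33.3
After op 8 (insert('z')): buffer="nncczziinczhunczri" (len 18), cursors c1@6 c2@6 c4@11 c3@16, authorship 12121212444..333.3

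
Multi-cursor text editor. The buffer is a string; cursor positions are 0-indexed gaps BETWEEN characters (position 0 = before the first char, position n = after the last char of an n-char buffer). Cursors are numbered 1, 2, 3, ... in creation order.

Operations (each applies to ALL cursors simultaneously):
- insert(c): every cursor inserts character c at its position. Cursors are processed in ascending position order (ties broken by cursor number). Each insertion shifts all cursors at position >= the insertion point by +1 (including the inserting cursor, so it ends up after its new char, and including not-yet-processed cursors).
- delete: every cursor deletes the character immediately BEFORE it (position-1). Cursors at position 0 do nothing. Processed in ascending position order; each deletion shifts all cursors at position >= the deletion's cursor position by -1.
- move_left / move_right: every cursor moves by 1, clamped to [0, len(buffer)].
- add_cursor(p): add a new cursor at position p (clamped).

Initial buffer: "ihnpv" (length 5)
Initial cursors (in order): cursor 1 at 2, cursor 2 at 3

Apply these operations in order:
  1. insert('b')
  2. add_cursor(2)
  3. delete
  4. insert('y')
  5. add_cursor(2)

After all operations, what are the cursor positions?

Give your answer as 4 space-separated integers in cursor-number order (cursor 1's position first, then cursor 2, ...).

After op 1 (insert('b')): buffer="ihbnbpv" (len 7), cursors c1@3 c2@5, authorship ..1.2..
After op 2 (add_cursor(2)): buffer="ihbnbpv" (len 7), cursors c3@2 c1@3 c2@5, authorship ..1.2..
After op 3 (delete): buffer="inpv" (len 4), cursors c1@1 c3@1 c2@2, authorship ....
After op 4 (insert('y')): buffer="iyynypv" (len 7), cursors c1@3 c3@3 c2@5, authorship .13.2..
After op 5 (add_cursor(2)): buffer="iyynypv" (len 7), cursors c4@2 c1@3 c3@3 c2@5, authorship .13.2..

Answer: 3 5 3 2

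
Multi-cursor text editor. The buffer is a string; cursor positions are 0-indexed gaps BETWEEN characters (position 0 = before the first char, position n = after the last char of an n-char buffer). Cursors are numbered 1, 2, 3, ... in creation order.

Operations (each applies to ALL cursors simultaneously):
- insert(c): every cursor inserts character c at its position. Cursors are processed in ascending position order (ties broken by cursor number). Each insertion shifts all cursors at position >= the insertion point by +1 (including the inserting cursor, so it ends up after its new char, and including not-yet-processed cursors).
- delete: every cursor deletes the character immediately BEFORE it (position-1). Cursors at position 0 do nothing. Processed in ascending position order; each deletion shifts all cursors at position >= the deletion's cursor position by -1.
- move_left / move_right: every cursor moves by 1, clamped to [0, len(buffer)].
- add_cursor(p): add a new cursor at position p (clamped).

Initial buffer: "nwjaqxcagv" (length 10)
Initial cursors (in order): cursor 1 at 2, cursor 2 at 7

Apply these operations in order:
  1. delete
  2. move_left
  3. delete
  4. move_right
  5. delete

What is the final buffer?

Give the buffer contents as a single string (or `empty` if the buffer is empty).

Answer: jaagv

Derivation:
After op 1 (delete): buffer="njaqxagv" (len 8), cursors c1@1 c2@5, authorship ........
After op 2 (move_left): buffer="njaqxagv" (len 8), cursors c1@0 c2@4, authorship ........
After op 3 (delete): buffer="njaxagv" (len 7), cursors c1@0 c2@3, authorship .......
After op 4 (move_right): buffer="njaxagv" (len 7), cursors c1@1 c2@4, authorship .......
After op 5 (delete): buffer="jaagv" (len 5), cursors c1@0 c2@2, authorship .....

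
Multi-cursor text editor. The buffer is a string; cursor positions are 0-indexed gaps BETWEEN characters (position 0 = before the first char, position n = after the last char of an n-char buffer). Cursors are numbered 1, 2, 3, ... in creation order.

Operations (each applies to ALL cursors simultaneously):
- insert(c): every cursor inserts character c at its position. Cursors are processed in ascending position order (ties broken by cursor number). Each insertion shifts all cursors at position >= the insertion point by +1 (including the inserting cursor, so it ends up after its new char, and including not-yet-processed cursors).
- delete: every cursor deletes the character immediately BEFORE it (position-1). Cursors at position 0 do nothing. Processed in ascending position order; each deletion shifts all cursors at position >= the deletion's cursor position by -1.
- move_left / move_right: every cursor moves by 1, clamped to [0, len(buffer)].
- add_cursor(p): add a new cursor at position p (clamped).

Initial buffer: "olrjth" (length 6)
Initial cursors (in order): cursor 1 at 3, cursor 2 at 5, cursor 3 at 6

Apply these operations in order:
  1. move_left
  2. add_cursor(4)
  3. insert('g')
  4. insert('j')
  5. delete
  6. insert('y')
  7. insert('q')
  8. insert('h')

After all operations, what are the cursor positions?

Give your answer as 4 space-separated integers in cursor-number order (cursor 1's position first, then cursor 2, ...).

After op 1 (move_left): buffer="olrjth" (len 6), cursors c1@2 c2@4 c3@5, authorship ......
After op 2 (add_cursor(4)): buffer="olrjth" (len 6), cursors c1@2 c2@4 c4@4 c3@5, authorship ......
After op 3 (insert('g')): buffer="olgrjggtgh" (len 10), cursors c1@3 c2@7 c4@7 c3@9, authorship ..1..24.3.
After op 4 (insert('j')): buffer="olgjrjggjjtgjh" (len 14), cursors c1@4 c2@10 c4@10 c3@13, authorship ..11..2424.33.
After op 5 (delete): buffer="olgrjggtgh" (len 10), cursors c1@3 c2@7 c4@7 c3@9, authorship ..1..24.3.
After op 6 (insert('y')): buffer="olgyrjggyytgyh" (len 14), cursors c1@4 c2@10 c4@10 c3@13, authorship ..11..2424.33.
After op 7 (insert('q')): buffer="olgyqrjggyyqqtgyqh" (len 18), cursors c1@5 c2@13 c4@13 c3@17, authorship ..111..242424.333.
After op 8 (insert('h')): buffer="olgyqhrjggyyqqhhtgyqhh" (len 22), cursors c1@6 c2@16 c4@16 c3@21, authorship ..1111..24242424.3333.

Answer: 6 16 21 16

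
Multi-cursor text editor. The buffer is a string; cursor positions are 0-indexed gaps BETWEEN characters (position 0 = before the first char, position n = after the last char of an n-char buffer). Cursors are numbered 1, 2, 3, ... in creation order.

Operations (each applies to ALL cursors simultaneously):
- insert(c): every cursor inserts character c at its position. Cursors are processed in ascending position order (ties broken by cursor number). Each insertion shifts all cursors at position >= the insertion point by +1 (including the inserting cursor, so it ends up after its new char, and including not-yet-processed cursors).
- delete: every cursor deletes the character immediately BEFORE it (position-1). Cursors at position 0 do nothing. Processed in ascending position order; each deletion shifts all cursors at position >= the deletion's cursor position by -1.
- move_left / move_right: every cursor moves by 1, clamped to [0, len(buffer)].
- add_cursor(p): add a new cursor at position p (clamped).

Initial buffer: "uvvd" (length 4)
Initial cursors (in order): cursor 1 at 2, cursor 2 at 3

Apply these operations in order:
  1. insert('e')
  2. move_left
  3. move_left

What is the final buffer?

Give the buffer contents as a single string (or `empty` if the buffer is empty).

Answer: uveved

Derivation:
After op 1 (insert('e')): buffer="uveved" (len 6), cursors c1@3 c2@5, authorship ..1.2.
After op 2 (move_left): buffer="uveved" (len 6), cursors c1@2 c2@4, authorship ..1.2.
After op 3 (move_left): buffer="uveved" (len 6), cursors c1@1 c2@3, authorship ..1.2.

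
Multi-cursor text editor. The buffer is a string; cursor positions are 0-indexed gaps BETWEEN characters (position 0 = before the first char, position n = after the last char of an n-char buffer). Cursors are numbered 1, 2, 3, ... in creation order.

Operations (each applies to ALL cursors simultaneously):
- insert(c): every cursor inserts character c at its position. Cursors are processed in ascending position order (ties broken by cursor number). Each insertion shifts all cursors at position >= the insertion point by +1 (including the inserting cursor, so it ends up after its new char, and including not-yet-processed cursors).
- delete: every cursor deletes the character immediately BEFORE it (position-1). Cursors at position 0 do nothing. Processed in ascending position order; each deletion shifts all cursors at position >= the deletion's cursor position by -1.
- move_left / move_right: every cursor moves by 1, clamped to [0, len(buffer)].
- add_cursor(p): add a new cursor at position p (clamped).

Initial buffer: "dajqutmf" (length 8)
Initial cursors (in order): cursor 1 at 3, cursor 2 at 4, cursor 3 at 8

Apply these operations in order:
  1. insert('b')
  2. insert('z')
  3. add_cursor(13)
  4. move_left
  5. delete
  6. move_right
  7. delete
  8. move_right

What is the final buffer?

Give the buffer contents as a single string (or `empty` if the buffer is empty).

After op 1 (insert('b')): buffer="dajbqbutmfb" (len 11), cursors c1@4 c2@6 c3@11, authorship ...1.2....3
After op 2 (insert('z')): buffer="dajbzqbzutmfbz" (len 14), cursors c1@5 c2@8 c3@14, authorship ...11.22....33
After op 3 (add_cursor(13)): buffer="dajbzqbzutmfbz" (len 14), cursors c1@5 c2@8 c4@13 c3@14, authorship ...11.22....33
After op 4 (move_left): buffer="dajbzqbzutmfbz" (len 14), cursors c1@4 c2@7 c4@12 c3@13, authorship ...11.22....33
After op 5 (delete): buffer="dajzqzutmz" (len 10), cursors c1@3 c2@5 c3@9 c4@9, authorship ...1.2...3
After op 6 (move_right): buffer="dajzqzutmz" (len 10), cursors c1@4 c2@6 c3@10 c4@10, authorship ...1.2...3
After op 7 (delete): buffer="dajqut" (len 6), cursors c1@3 c2@4 c3@6 c4@6, authorship ......
After op 8 (move_right): buffer="dajqut" (len 6), cursors c1@4 c2@5 c3@6 c4@6, authorship ......

Answer: dajqut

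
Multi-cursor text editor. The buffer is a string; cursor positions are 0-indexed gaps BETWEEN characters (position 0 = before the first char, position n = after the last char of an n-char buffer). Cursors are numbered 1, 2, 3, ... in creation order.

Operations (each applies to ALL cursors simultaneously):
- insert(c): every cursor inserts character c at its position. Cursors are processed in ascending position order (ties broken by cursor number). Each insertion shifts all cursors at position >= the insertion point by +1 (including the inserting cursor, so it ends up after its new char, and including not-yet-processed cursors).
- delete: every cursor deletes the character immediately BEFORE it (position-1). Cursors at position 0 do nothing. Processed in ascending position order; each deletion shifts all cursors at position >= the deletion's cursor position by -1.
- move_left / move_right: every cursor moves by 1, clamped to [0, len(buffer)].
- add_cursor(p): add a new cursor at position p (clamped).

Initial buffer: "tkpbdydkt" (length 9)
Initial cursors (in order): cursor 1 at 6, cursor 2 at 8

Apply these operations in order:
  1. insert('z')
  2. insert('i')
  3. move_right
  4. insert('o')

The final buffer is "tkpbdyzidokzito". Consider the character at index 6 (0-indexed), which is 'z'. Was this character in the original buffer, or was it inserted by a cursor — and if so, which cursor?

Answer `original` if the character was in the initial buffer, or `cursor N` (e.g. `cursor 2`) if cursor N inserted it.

Answer: cursor 1

Derivation:
After op 1 (insert('z')): buffer="tkpbdyzdkzt" (len 11), cursors c1@7 c2@10, authorship ......1..2.
After op 2 (insert('i')): buffer="tkpbdyzidkzit" (len 13), cursors c1@8 c2@12, authorship ......11..22.
After op 3 (move_right): buffer="tkpbdyzidkzit" (len 13), cursors c1@9 c2@13, authorship ......11..22.
After op 4 (insert('o')): buffer="tkpbdyzidokzito" (len 15), cursors c1@10 c2@15, authorship ......11.1.22.2
Authorship (.=original, N=cursor N): . . . . . . 1 1 . 1 . 2 2 . 2
Index 6: author = 1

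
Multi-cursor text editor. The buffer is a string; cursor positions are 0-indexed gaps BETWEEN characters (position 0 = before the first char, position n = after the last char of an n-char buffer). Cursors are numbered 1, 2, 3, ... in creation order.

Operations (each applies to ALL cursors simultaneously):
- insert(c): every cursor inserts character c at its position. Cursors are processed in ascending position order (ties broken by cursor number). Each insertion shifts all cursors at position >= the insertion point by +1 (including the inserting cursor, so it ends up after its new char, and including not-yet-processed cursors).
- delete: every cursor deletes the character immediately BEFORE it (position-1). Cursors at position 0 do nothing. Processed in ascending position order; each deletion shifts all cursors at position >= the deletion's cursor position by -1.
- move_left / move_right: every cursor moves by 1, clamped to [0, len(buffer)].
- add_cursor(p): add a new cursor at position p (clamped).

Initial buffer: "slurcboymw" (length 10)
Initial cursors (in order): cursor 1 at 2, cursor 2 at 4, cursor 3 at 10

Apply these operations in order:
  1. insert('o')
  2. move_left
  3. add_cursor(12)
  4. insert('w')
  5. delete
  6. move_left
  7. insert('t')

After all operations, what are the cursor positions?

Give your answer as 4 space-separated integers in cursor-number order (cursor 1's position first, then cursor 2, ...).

Answer: 2 6 15 15

Derivation:
After op 1 (insert('o')): buffer="slourocboymwo" (len 13), cursors c1@3 c2@6 c3@13, authorship ..1..2......3
After op 2 (move_left): buffer="slourocboymwo" (len 13), cursors c1@2 c2@5 c3@12, authorship ..1..2......3
After op 3 (add_cursor(12)): buffer="slourocboymwo" (len 13), cursors c1@2 c2@5 c3@12 c4@12, authorship ..1..2......3
After op 4 (insert('w')): buffer="slwourwocboymwwwo" (len 17), cursors c1@3 c2@7 c3@16 c4@16, authorship ..11..22......343
After op 5 (delete): buffer="slourocboymwo" (len 13), cursors c1@2 c2@5 c3@12 c4@12, authorship ..1..2......3
After op 6 (move_left): buffer="slourocboymwo" (len 13), cursors c1@1 c2@4 c3@11 c4@11, authorship ..1..2......3
After op 7 (insert('t')): buffer="stloutrocboymttwo" (len 17), cursors c1@2 c2@6 c3@15 c4@15, authorship .1.1.2.2.....34.3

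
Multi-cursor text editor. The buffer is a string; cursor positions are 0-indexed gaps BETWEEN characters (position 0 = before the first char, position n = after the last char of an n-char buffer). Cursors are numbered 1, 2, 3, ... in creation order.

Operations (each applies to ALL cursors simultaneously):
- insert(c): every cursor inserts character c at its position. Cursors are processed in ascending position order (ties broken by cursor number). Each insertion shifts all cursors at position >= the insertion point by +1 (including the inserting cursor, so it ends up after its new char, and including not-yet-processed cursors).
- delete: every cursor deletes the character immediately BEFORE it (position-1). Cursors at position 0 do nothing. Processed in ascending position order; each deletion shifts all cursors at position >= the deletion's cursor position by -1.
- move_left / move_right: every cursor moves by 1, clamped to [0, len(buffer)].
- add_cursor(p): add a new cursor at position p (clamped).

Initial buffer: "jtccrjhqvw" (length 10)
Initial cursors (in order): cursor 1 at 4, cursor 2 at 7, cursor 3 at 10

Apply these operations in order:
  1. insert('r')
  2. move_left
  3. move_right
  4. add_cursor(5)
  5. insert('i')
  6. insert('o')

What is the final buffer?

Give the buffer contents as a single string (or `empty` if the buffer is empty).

Answer: jtccriioorjhrioqvwrio

Derivation:
After op 1 (insert('r')): buffer="jtccrrjhrqvwr" (len 13), cursors c1@5 c2@9 c3@13, authorship ....1...2...3
After op 2 (move_left): buffer="jtccrrjhrqvwr" (len 13), cursors c1@4 c2@8 c3@12, authorship ....1...2...3
After op 3 (move_right): buffer="jtccrrjhrqvwr" (len 13), cursors c1@5 c2@9 c3@13, authorship ....1...2...3
After op 4 (add_cursor(5)): buffer="jtccrrjhrqvwr" (len 13), cursors c1@5 c4@5 c2@9 c3@13, authorship ....1...2...3
After op 5 (insert('i')): buffer="jtccriirjhriqvwri" (len 17), cursors c1@7 c4@7 c2@12 c3@17, authorship ....114...22...33
After op 6 (insert('o')): buffer="jtccriioorjhrioqvwrio" (len 21), cursors c1@9 c4@9 c2@15 c3@21, authorship ....11414...222...333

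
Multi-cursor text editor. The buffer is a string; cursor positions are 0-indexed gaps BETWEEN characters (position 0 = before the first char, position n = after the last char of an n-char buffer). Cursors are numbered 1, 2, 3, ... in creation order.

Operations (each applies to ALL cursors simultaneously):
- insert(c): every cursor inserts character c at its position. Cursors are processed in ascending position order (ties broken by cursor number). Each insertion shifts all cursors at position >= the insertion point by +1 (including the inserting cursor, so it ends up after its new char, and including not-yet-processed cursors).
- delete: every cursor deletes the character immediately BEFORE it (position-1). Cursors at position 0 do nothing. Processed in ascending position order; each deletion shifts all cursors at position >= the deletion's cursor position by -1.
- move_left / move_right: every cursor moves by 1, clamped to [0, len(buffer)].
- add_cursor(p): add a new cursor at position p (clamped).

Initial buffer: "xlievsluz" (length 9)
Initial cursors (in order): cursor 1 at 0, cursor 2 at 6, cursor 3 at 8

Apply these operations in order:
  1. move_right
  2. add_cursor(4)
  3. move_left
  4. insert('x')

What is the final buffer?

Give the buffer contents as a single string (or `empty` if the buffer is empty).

Answer: xxlixevsxluxz

Derivation:
After op 1 (move_right): buffer="xlievsluz" (len 9), cursors c1@1 c2@7 c3@9, authorship .........
After op 2 (add_cursor(4)): buffer="xlievsluz" (len 9), cursors c1@1 c4@4 c2@7 c3@9, authorship .........
After op 3 (move_left): buffer="xlievsluz" (len 9), cursors c1@0 c4@3 c2@6 c3@8, authorship .........
After op 4 (insert('x')): buffer="xxlixevsxluxz" (len 13), cursors c1@1 c4@5 c2@9 c3@12, authorship 1...4...2..3.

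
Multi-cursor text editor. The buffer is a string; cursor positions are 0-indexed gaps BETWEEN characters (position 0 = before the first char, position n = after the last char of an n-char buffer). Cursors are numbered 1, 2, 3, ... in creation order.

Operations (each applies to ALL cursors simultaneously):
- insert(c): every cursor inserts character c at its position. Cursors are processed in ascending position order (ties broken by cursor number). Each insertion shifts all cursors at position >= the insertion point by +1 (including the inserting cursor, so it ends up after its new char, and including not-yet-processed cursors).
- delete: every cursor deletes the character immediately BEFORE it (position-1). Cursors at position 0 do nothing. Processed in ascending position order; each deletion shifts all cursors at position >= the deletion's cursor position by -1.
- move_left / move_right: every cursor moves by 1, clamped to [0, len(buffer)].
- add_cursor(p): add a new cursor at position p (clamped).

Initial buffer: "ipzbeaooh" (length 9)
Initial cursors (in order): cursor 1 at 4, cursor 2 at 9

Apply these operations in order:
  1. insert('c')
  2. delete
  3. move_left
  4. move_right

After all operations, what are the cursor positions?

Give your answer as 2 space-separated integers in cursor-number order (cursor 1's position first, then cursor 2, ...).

After op 1 (insert('c')): buffer="ipzbceaoohc" (len 11), cursors c1@5 c2@11, authorship ....1.....2
After op 2 (delete): buffer="ipzbeaooh" (len 9), cursors c1@4 c2@9, authorship .........
After op 3 (move_left): buffer="ipzbeaooh" (len 9), cursors c1@3 c2@8, authorship .........
After op 4 (move_right): buffer="ipzbeaooh" (len 9), cursors c1@4 c2@9, authorship .........

Answer: 4 9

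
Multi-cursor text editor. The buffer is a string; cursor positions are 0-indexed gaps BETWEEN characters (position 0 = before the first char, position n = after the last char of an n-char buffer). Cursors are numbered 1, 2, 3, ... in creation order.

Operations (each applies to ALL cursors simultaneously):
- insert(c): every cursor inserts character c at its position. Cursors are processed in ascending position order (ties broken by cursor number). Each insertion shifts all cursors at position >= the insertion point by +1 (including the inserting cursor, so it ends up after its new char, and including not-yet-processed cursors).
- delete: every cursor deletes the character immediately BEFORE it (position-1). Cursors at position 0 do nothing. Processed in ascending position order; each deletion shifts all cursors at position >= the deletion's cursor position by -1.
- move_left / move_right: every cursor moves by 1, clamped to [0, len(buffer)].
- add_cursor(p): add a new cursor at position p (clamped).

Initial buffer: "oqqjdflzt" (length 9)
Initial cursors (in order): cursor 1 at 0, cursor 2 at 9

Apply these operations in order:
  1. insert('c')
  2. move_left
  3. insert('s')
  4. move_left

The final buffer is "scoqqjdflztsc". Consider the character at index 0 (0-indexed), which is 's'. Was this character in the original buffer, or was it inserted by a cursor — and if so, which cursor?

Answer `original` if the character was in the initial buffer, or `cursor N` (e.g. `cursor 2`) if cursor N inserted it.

After op 1 (insert('c')): buffer="coqqjdflztc" (len 11), cursors c1@1 c2@11, authorship 1.........2
After op 2 (move_left): buffer="coqqjdflztc" (len 11), cursors c1@0 c2@10, authorship 1.........2
After op 3 (insert('s')): buffer="scoqqjdflztsc" (len 13), cursors c1@1 c2@12, authorship 11.........22
After op 4 (move_left): buffer="scoqqjdflztsc" (len 13), cursors c1@0 c2@11, authorship 11.........22
Authorship (.=original, N=cursor N): 1 1 . . . . . . . . . 2 2
Index 0: author = 1

Answer: cursor 1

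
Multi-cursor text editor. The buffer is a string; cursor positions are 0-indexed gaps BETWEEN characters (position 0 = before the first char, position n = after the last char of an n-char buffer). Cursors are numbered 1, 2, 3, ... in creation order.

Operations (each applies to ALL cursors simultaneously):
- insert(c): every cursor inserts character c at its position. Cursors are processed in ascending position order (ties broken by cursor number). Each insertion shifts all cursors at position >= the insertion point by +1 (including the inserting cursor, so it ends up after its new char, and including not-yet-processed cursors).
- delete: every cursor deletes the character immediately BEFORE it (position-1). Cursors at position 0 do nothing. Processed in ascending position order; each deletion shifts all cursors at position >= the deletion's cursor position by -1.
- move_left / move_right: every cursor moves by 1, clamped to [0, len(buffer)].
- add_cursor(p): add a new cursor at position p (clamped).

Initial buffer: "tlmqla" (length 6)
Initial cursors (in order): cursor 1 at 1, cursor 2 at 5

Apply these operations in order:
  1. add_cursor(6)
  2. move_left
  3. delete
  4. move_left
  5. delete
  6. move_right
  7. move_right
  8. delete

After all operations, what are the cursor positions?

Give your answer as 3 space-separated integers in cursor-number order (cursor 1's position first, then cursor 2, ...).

Answer: 0 0 0

Derivation:
After op 1 (add_cursor(6)): buffer="tlmqla" (len 6), cursors c1@1 c2@5 c3@6, authorship ......
After op 2 (move_left): buffer="tlmqla" (len 6), cursors c1@0 c2@4 c3@5, authorship ......
After op 3 (delete): buffer="tlma" (len 4), cursors c1@0 c2@3 c3@3, authorship ....
After op 4 (move_left): buffer="tlma" (len 4), cursors c1@0 c2@2 c3@2, authorship ....
After op 5 (delete): buffer="ma" (len 2), cursors c1@0 c2@0 c3@0, authorship ..
After op 6 (move_right): buffer="ma" (len 2), cursors c1@1 c2@1 c3@1, authorship ..
After op 7 (move_right): buffer="ma" (len 2), cursors c1@2 c2@2 c3@2, authorship ..
After op 8 (delete): buffer="" (len 0), cursors c1@0 c2@0 c3@0, authorship 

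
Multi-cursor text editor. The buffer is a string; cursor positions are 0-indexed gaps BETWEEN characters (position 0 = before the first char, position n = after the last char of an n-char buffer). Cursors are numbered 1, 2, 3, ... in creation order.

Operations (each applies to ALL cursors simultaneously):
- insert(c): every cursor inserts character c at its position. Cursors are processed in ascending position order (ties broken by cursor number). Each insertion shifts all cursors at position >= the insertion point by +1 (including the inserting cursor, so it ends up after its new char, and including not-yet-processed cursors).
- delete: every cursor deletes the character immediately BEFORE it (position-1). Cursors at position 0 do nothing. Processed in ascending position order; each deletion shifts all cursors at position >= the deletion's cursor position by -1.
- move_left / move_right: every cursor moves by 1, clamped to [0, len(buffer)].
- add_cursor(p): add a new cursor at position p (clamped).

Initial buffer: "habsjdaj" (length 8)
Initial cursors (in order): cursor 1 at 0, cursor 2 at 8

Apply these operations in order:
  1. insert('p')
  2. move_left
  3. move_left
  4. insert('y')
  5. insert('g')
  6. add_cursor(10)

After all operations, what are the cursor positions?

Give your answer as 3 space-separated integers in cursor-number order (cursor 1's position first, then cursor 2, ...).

After op 1 (insert('p')): buffer="phabsjdajp" (len 10), cursors c1@1 c2@10, authorship 1........2
After op 2 (move_left): buffer="phabsjdajp" (len 10), cursors c1@0 c2@9, authorship 1........2
After op 3 (move_left): buffer="phabsjdajp" (len 10), cursors c1@0 c2@8, authorship 1........2
After op 4 (insert('y')): buffer="yphabsjdayjp" (len 12), cursors c1@1 c2@10, authorship 11.......2.2
After op 5 (insert('g')): buffer="ygphabsjdaygjp" (len 14), cursors c1@2 c2@12, authorship 111.......22.2
After op 6 (add_cursor(10)): buffer="ygphabsjdaygjp" (len 14), cursors c1@2 c3@10 c2@12, authorship 111.......22.2

Answer: 2 12 10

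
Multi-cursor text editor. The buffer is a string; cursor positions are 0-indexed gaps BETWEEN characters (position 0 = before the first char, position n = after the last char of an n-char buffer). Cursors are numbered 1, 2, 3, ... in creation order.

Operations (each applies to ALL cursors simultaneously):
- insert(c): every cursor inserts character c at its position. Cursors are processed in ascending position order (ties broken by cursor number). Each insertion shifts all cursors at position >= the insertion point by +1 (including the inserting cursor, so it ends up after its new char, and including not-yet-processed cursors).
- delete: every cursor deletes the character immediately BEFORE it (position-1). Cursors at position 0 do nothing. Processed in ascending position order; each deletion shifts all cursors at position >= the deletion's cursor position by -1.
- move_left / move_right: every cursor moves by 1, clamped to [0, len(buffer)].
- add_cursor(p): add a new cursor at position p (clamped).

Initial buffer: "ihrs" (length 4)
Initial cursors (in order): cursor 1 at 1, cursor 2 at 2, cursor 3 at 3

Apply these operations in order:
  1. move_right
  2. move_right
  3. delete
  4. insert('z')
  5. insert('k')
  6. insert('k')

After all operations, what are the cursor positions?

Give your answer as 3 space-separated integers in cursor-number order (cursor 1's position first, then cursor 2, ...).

Answer: 10 10 10

Derivation:
After op 1 (move_right): buffer="ihrs" (len 4), cursors c1@2 c2@3 c3@4, authorship ....
After op 2 (move_right): buffer="ihrs" (len 4), cursors c1@3 c2@4 c3@4, authorship ....
After op 3 (delete): buffer="i" (len 1), cursors c1@1 c2@1 c3@1, authorship .
After op 4 (insert('z')): buffer="izzz" (len 4), cursors c1@4 c2@4 c3@4, authorship .123
After op 5 (insert('k')): buffer="izzzkkk" (len 7), cursors c1@7 c2@7 c3@7, authorship .123123
After op 6 (insert('k')): buffer="izzzkkkkkk" (len 10), cursors c1@10 c2@10 c3@10, authorship .123123123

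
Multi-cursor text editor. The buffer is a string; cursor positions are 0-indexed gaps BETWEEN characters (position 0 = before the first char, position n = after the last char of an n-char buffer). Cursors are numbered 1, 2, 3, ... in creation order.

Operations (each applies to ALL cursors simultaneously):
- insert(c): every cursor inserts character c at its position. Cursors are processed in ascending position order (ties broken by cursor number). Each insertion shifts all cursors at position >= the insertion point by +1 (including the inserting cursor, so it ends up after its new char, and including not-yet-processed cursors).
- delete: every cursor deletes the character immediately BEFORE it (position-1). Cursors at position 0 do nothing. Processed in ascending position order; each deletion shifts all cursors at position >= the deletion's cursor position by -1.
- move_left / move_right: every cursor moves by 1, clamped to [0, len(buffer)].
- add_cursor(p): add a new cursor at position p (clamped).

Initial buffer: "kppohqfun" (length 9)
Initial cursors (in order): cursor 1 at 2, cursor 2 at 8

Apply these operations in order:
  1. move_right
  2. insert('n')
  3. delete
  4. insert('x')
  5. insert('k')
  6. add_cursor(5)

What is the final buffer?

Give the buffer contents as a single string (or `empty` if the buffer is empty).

Answer: kppxkohqfunxk

Derivation:
After op 1 (move_right): buffer="kppohqfun" (len 9), cursors c1@3 c2@9, authorship .........
After op 2 (insert('n')): buffer="kppnohqfunn" (len 11), cursors c1@4 c2@11, authorship ...1......2
After op 3 (delete): buffer="kppohqfun" (len 9), cursors c1@3 c2@9, authorship .........
After op 4 (insert('x')): buffer="kppxohqfunx" (len 11), cursors c1@4 c2@11, authorship ...1......2
After op 5 (insert('k')): buffer="kppxkohqfunxk" (len 13), cursors c1@5 c2@13, authorship ...11......22
After op 6 (add_cursor(5)): buffer="kppxkohqfunxk" (len 13), cursors c1@5 c3@5 c2@13, authorship ...11......22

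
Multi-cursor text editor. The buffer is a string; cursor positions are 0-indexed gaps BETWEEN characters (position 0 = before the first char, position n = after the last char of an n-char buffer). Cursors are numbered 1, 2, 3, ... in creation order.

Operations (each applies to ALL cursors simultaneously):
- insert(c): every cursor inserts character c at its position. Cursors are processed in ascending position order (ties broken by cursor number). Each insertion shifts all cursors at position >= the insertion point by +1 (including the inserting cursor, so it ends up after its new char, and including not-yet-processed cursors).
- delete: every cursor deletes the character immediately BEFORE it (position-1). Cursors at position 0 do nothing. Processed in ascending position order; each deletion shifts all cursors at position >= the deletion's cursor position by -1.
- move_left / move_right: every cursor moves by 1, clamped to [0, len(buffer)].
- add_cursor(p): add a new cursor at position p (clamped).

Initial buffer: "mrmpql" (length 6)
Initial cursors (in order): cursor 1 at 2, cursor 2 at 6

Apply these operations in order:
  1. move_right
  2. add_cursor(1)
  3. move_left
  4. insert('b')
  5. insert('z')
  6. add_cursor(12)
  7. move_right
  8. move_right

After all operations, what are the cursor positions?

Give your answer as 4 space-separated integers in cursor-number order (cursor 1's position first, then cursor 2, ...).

After op 1 (move_right): buffer="mrmpql" (len 6), cursors c1@3 c2@6, authorship ......
After op 2 (add_cursor(1)): buffer="mrmpql" (len 6), cursors c3@1 c1@3 c2@6, authorship ......
After op 3 (move_left): buffer="mrmpql" (len 6), cursors c3@0 c1@2 c2@5, authorship ......
After op 4 (insert('b')): buffer="bmrbmpqbl" (len 9), cursors c3@1 c1@4 c2@8, authorship 3..1...2.
After op 5 (insert('z')): buffer="bzmrbzmpqbzl" (len 12), cursors c3@2 c1@6 c2@11, authorship 33..11...22.
After op 6 (add_cursor(12)): buffer="bzmrbzmpqbzl" (len 12), cursors c3@2 c1@6 c2@11 c4@12, authorship 33..11...22.
After op 7 (move_right): buffer="bzmrbzmpqbzl" (len 12), cursors c3@3 c1@7 c2@12 c4@12, authorship 33..11...22.
After op 8 (move_right): buffer="bzmrbzmpqbzl" (len 12), cursors c3@4 c1@8 c2@12 c4@12, authorship 33..11...22.

Answer: 8 12 4 12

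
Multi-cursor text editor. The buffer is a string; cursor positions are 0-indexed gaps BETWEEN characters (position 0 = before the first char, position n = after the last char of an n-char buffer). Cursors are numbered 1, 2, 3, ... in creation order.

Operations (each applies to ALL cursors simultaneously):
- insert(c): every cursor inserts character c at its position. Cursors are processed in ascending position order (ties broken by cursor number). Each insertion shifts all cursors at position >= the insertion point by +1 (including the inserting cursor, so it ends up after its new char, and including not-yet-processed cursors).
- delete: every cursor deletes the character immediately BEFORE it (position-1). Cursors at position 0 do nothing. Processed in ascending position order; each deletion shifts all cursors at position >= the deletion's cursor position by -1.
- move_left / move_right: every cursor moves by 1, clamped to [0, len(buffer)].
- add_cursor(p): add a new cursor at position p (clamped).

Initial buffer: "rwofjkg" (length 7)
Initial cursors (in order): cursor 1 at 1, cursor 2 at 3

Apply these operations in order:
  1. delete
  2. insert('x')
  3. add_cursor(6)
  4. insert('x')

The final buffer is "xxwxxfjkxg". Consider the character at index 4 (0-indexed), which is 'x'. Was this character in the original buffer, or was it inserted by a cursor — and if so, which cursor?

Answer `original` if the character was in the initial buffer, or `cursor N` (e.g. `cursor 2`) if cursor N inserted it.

After op 1 (delete): buffer="wfjkg" (len 5), cursors c1@0 c2@1, authorship .....
After op 2 (insert('x')): buffer="xwxfjkg" (len 7), cursors c1@1 c2@3, authorship 1.2....
After op 3 (add_cursor(6)): buffer="xwxfjkg" (len 7), cursors c1@1 c2@3 c3@6, authorship 1.2....
After op 4 (insert('x')): buffer="xxwxxfjkxg" (len 10), cursors c1@2 c2@5 c3@9, authorship 11.22...3.
Authorship (.=original, N=cursor N): 1 1 . 2 2 . . . 3 .
Index 4: author = 2

Answer: cursor 2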